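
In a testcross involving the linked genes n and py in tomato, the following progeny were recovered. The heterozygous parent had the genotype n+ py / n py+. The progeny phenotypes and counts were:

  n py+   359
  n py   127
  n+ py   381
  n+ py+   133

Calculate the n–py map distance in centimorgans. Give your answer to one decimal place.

The recombinant classes are n+ py+ and n py: 133 + 127 = 260.
Recombination frequency = 260/1000 = 0.2600 ≈ 26.0%, i.e. 26.0 centimorgans.

26.0 centimorgans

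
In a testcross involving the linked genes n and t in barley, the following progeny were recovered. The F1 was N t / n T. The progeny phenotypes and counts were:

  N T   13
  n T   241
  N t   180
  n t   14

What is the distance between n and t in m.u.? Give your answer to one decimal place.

6.0 m.u.

The recombinant classes are N T and n t: 13 + 14 = 27.
Recombination frequency = 27/448 = 0.0603 ≈ 6.0%, i.e. 6.0 m.u.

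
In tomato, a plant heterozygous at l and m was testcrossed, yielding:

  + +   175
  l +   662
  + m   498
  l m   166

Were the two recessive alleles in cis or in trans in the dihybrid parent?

trans

The two most frequent classes are + m (498) and l + (662); these are the parental (non-recombinant) types.
So the F1 carried + m on one chromosome and l + on the other — the recessive alleles are on opposite chromosomes (trans / repulsion).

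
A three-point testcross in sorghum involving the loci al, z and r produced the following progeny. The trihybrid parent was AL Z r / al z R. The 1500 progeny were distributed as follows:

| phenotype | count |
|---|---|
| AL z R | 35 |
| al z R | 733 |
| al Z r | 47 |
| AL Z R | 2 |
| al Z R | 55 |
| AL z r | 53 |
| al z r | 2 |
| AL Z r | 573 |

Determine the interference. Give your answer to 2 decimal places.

0.38

The two rarest classes, AL Z R and al z r, are the double crossovers. Comparing them with the parentals, only the r allele has switched, so r is the middle locus and the order is z – r – al.
z–r: (108 + 4)/1500 = 0.0747; r–al: (82 + 4)/1500 = 0.0573.
Expected DCO frequency = 0.0747 × 0.0573 ≈ 0.00428; observed = 4/1500 ≈ 0.00267.
Coefficient of coincidence = 0.00267/0.00428 ≈ 0.62; interference = 1 − 0.62 = 0.38.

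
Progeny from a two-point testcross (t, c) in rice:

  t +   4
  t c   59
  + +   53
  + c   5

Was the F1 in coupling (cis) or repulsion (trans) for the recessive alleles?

The two most frequent classes are + + (53) and t c (59); these are the parental (non-recombinant) types.
So the F1 carried + + on one chromosome and t c on the other — the recessive alleles are on the same chromosome (cis / coupling).

cis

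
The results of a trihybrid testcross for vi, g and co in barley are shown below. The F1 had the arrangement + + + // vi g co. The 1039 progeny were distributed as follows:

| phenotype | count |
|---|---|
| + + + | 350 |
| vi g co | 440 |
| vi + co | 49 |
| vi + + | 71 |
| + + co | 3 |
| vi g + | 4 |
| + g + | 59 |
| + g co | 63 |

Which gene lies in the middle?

The two rarest classes, + + co and vi g +, are the double crossovers. Comparing them with the parentals, only the co allele has switched, so co is the middle locus and the order is g – co – vi.

co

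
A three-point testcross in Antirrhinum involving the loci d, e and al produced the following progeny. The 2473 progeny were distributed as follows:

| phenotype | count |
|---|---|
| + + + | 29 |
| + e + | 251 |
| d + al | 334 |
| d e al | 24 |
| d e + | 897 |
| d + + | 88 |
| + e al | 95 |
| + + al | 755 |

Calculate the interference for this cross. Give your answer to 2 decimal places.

0.13

The two most frequent reciprocal classes, d e + and + + al, are the parental types, so the F1 was d e + / + + al.
The two rarest classes, d e al and + + +, are the double crossovers. Comparing them with the parentals, only the al allele has switched, so al is the middle locus and the order is d – al – e.
d–al: (585 + 53)/2473 = 0.2580; al–e: (183 + 53)/2473 = 0.0954.
Expected DCO frequency = 0.2580 × 0.0954 ≈ 0.02461; observed = 53/2473 ≈ 0.02143.
Coefficient of coincidence = 0.02143/0.02461 ≈ 0.87; interference = 1 − 0.87 = 0.13.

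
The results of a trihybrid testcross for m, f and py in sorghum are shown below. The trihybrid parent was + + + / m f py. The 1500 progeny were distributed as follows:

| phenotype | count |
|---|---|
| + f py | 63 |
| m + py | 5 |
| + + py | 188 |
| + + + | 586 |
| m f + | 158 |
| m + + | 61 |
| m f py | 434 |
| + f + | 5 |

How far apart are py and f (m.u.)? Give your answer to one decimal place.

The two rarest classes, + f + and m + py, are the double crossovers. Comparing them with the parentals, only the f allele has switched, so f is the middle locus and the order is py – f – m.
Crossovers in the py–f interval produce the single-crossover classes + + py and m f + (188 + 158 = 346) plus the double crossovers (10).
RF(py–f) = (346 + 10) / 1500 = 356/1500 = 0.2373 → 23.7 m.u.

23.7 m.u.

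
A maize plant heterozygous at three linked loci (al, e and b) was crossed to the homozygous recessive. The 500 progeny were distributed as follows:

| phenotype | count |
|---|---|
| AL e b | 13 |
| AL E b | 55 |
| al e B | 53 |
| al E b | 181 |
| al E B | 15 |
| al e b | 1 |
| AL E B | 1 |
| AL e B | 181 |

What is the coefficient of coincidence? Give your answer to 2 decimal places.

0.30

The two most frequent reciprocal classes, al E b and AL e B, are the parental types, so the F1 was al E b / AL e B.
The two rarest classes, al e b and AL E B, are the double crossovers. Comparing them with the parentals, only the e allele has switched, so e is the middle locus and the order is b – e – al.
b–e: (28 + 2)/500 = 0.0600; e–al: (108 + 2)/500 = 0.2200.
Expected DCO frequency = 0.0600 × 0.2200 ≈ 0.01320; observed = 2/500 ≈ 0.00400.
Coefficient of coincidence = 0.00400/0.01320 ≈ 0.30.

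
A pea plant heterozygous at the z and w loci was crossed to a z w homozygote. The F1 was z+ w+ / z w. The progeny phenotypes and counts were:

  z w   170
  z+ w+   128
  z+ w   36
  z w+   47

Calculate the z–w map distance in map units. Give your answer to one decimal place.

The recombinant classes are z+ w and z w+: 36 + 47 = 83.
Recombination frequency = 83/381 = 0.2178 ≈ 21.8%, i.e. 21.8 map units.

21.8 map units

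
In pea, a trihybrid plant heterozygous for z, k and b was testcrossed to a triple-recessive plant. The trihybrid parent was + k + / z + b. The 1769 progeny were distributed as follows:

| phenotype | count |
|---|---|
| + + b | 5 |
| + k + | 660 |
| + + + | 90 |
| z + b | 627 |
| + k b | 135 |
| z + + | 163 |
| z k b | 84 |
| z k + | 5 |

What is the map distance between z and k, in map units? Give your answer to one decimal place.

The two rarest classes, z k + and + + b, are the double crossovers. Comparing them with the parentals, only the z allele has switched, so z is the middle locus and the order is b – z – k.
Crossovers in the z–k interval produce the single-crossover classes + + + and z k b (90 + 84 = 174) plus the double crossovers (10).
RF(z–k) = (174 + 10) / 1769 = 184/1769 = 0.1040 → 10.4 map units.

10.4 map units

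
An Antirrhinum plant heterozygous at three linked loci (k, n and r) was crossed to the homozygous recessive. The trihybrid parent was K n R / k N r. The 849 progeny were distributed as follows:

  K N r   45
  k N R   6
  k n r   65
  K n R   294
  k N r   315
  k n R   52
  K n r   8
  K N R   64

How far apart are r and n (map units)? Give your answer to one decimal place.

16.8 map units

The two rarest classes, K n r and k N R, are the double crossovers. Comparing them with the parentals, only the r allele has switched, so r is the middle locus and the order is n – r – k.
Crossovers in the n–r interval produce the single-crossover classes K N R and k n r (64 + 65 = 129) plus the double crossovers (14).
RF(n–r) = (129 + 14) / 849 = 143/849 = 0.1684 → 16.8 map units.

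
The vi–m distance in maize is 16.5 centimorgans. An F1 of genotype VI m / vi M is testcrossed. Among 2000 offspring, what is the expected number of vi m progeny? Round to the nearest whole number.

A map distance of 16.5 centimorgans corresponds to a recombination frequency of 0.165.
The F1 is VI m / vi M, so vi m is a recombinant gamete class with expected frequency r/2 = 0.165/2 = 0.0825.
Expected number = 0.0825 × 2000 = 165.00 ≈ 165.

165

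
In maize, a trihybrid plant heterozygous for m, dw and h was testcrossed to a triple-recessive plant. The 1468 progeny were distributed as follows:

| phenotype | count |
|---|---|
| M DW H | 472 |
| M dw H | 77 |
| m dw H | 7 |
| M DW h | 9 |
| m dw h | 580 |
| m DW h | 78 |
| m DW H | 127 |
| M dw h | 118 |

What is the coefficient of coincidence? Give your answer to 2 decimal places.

The two most frequent reciprocal classes, M DW H and m dw h, are the parental types, so the F1 was M DW H / m dw h.
The two rarest classes, M DW h and m dw H, are the double crossovers. Comparing them with the parentals, only the h allele has switched, so h is the middle locus and the order is dw – h – m.
dw–h: (155 + 16)/1468 = 0.1165; h–m: (245 + 16)/1468 = 0.1778.
Expected DCO frequency = 0.1165 × 0.1778 ≈ 0.02071; observed = 16/1468 ≈ 0.01090.
Coefficient of coincidence = 0.01090/0.02071 ≈ 0.53.

0.53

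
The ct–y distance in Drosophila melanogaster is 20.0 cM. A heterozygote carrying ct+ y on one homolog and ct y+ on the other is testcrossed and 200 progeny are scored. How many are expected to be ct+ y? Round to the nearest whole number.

80

A map distance of 20.0 cM corresponds to a recombination frequency of 0.200.
The F1 is ct+ y / ct y+, so ct+ y is a parental gamete class with expected frequency (1 − r)/2 = 0.800/2 = 0.4000.
Expected number = 0.4000 × 200 = 80.00 ≈ 80.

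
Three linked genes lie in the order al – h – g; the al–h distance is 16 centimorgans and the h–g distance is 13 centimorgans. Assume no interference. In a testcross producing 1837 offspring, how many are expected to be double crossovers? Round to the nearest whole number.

Map distances give recombination frequencies of 0.160 and 0.130 for the two intervals.
With no interference, expected double-crossover frequency = 0.160 × 0.130 = 0.02080.
Expected number = 0.02080 × 1837 = 38.21 ≈ 38.

38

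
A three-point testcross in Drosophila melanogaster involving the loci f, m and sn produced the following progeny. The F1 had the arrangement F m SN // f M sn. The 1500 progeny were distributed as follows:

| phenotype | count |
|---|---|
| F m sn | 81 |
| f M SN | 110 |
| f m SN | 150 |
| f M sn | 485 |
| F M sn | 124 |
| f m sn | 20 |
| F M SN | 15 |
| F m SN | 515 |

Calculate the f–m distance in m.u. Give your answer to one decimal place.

The two rarest classes, F M SN and f m sn, are the double crossovers. Comparing them with the parentals, only the m allele has switched, so m is the middle locus and the order is sn – m – f.
Crossovers in the m–f interval produce the single-crossover classes f m SN and F M sn (150 + 124 = 274) plus the double crossovers (35).
RF(m–f) = (274 + 35) / 1500 = 309/1500 = 0.2060 → 20.6 m.u.

20.6 m.u.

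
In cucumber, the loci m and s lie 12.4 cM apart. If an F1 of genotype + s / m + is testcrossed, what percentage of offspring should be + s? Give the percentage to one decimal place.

A map distance of 12.4 cM corresponds to a recombination frequency of 0.124.
The F1 is + s / m +, so + s is a parental gamete class with expected frequency (1 − r)/2 = 0.876/2 = 0.4380.
That is 0.4380 = 43.8% of the progeny.

43.8%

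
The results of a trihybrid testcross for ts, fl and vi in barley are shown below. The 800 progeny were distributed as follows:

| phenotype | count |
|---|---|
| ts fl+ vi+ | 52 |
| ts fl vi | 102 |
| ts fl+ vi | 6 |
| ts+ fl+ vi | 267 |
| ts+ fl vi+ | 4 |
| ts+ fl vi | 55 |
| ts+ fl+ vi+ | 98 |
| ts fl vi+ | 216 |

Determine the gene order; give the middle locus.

The two most frequent reciprocal classes, ts+ fl+ vi and ts fl vi+, are the parental types, so the F1 was ts+ fl+ vi / ts fl vi+.
The two rarest classes, ts fl+ vi and ts+ fl vi+, are the double crossovers. Comparing them with the parentals, only the ts allele has switched, so ts is the middle locus and the order is vi – ts – fl.

ts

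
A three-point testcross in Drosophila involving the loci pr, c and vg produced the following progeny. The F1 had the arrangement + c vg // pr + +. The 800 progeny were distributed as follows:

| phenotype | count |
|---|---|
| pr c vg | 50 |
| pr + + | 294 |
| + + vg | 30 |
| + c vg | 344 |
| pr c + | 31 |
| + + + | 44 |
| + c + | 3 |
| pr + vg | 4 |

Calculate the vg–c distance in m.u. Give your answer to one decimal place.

8.5 m.u.

The two rarest classes, + c + and pr + vg, are the double crossovers. Comparing them with the parentals, only the vg allele has switched, so vg is the middle locus and the order is pr – vg – c.
Crossovers in the vg–c interval produce the single-crossover classes + + vg and pr c + (30 + 31 = 61) plus the double crossovers (7).
RF(vg–c) = (61 + 7) / 800 = 68/800 = 0.0850 → 8.5 m.u.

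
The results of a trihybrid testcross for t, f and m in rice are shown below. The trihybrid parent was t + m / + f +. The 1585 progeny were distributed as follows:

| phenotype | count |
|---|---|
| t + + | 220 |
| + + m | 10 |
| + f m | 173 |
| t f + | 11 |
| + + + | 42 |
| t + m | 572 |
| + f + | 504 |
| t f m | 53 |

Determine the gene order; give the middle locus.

The two rarest classes, + + m and t f +, are the double crossovers. Comparing them with the parentals, only the t allele has switched, so t is the middle locus and the order is m – t – f.

t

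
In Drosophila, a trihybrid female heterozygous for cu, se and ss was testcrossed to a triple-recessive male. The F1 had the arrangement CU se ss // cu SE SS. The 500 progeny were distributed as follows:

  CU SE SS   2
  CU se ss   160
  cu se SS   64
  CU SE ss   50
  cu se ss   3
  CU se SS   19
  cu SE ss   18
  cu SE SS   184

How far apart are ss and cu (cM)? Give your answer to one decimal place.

8.4 cM

The two rarest classes, cu se ss and CU SE SS, are the double crossovers. Comparing them with the parentals, only the cu allele has switched, so cu is the middle locus and the order is ss – cu – se.
Crossovers in the ss–cu interval produce the single-crossover classes CU se SS and cu SE ss (19 + 18 = 37) plus the double crossovers (5).
RF(ss–cu) = (37 + 5) / 500 = 42/500 = 0.0840 → 8.4 cM.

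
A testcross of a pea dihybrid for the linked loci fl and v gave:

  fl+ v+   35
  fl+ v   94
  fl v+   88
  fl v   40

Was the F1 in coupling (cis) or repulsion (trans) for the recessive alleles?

The two most frequent classes are fl+ v (94) and fl v+ (88); these are the parental (non-recombinant) types.
So the F1 carried fl+ v on one chromosome and fl v+ on the other — the recessive alleles are on opposite chromosomes (trans / repulsion).

trans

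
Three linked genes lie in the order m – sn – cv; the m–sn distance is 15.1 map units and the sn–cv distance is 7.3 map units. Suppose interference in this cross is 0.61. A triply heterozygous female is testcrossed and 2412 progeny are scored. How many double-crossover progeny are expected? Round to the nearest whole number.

Map distances give recombination frequencies of 0.151 and 0.073 for the two intervals.
With interference 0.61 (so coincidence = 0.39), expected double-crossover frequency = 0.151 × 0.073 × 0.39 = 0.00430.
Expected number = 0.00430 × 2412 = 10.37 ≈ 10.

10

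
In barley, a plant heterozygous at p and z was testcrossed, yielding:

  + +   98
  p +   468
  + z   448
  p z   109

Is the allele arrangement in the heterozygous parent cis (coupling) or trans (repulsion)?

trans

The two most frequent classes are + z (448) and p + (468); these are the parental (non-recombinant) types.
So the F1 carried + z on one chromosome and p + on the other — the recessive alleles are on opposite chromosomes (trans / repulsion).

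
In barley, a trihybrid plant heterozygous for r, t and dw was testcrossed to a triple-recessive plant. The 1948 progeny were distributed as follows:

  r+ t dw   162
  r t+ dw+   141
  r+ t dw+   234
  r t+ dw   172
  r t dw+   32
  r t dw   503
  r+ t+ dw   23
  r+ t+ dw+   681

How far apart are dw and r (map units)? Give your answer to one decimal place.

The two most frequent reciprocal classes, r+ t+ dw+ and r t dw, are the parental types, so the F1 was r+ t+ dw+ / r t dw.
The two rarest classes, r+ t+ dw and r t dw+, are the double crossovers. Comparing them with the parentals, only the dw allele has switched, so dw is the middle locus and the order is r – dw – t.
Crossovers in the r–dw interval produce the single-crossover classes r t+ dw+ and r+ t dw (141 + 162 = 303) plus the double crossovers (55).
RF(r–dw) = (303 + 55) / 1948 = 358/1948 = 0.1838 → 18.4 map units.

18.4 map units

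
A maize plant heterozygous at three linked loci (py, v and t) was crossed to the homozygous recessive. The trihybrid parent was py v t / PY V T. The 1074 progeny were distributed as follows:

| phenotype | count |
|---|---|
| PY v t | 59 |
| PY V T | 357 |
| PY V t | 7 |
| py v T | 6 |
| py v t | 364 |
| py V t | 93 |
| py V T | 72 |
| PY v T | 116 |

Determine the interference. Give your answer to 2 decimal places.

0.56

The two rarest classes, py v T and PY V t, are the double crossovers. Comparing them with the parentals, only the t allele has switched, so t is the middle locus and the order is v – t – py.
v–t: (209 + 13)/1074 = 0.2067; t–py: (131 + 13)/1074 = 0.1341.
Expected DCO frequency = 0.2067 × 0.1341 ≈ 0.02772; observed = 13/1074 ≈ 0.01210.
Coefficient of coincidence = 0.01210/0.02772 ≈ 0.44; interference = 1 − 0.44 = 0.56.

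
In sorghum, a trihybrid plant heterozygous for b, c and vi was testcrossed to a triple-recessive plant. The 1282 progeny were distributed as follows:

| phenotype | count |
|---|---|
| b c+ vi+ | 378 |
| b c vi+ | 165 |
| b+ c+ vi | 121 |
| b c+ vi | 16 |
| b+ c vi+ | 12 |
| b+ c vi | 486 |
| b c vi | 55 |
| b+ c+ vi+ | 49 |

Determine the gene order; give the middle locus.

vi

The two most frequent reciprocal classes, b c+ vi+ and b+ c vi, are the parental types, so the F1 was b c+ vi+ / b+ c vi.
The two rarest classes, b c+ vi and b+ c vi+, are the double crossovers. Comparing them with the parentals, only the vi allele has switched, so vi is the middle locus and the order is c – vi – b.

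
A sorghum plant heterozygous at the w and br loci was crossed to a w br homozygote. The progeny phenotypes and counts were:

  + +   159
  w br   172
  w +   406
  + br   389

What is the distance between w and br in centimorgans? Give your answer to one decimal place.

29.4 centimorgans

The two most frequent classes, + br (389) and w + (406), are the parental types, so the F1 was + br / w +.
The recombinant classes are + + and w br: 159 + 172 = 331.
Recombination frequency = 331/1126 = 0.2940 ≈ 29.4%, i.e. 29.4 centimorgans.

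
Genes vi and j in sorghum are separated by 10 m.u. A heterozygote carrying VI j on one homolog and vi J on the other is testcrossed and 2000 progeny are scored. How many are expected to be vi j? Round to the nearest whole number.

100

A map distance of 10 m.u. corresponds to a recombination frequency of 0.100.
The F1 is VI j / vi J, so vi j is a recombinant gamete class with expected frequency r/2 = 0.100/2 = 0.0500.
Expected number = 0.0500 × 2000 = 100.00 ≈ 100.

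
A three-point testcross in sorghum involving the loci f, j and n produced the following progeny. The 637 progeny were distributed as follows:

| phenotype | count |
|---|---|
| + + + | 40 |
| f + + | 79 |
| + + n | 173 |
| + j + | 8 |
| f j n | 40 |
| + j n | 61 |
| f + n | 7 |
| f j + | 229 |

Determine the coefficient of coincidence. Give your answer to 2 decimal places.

0.65

The two most frequent reciprocal classes, + + n and f j +, are the parental types, so the F1 was + + n / f j +.
The two rarest classes, f + n and + j +, are the double crossovers. Comparing them with the parentals, only the f allele has switched, so f is the middle locus and the order is j – f – n.
j–f: (140 + 15)/637 = 0.2433; f–n: (80 + 15)/637 = 0.1491.
Expected DCO frequency = 0.2433 × 0.1491 ≈ 0.03628; observed = 15/637 ≈ 0.02355.
Coefficient of coincidence = 0.02355/0.03628 ≈ 0.65.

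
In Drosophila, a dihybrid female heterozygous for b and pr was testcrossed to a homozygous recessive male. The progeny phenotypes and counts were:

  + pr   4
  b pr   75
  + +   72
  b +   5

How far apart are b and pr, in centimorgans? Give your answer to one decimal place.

5.8 centimorgans

The two most frequent classes, + + (72) and b pr (75), are the parental types, so the F1 was + + / b pr.
The recombinant classes are + pr and b +: 4 + 5 = 9.
Recombination frequency = 9/156 = 0.0577 ≈ 5.8%, i.e. 5.8 centimorgans.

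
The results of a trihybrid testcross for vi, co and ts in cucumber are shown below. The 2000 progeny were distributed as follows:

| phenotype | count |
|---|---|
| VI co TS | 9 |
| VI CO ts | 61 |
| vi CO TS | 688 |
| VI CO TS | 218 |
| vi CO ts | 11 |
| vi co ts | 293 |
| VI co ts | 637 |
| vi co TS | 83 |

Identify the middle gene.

ts

The two most frequent reciprocal classes, VI co ts and vi CO TS, are the parental types, so the F1 was VI co ts / vi CO TS.
The two rarest classes, VI co TS and vi CO ts, are the double crossovers. Comparing them with the parentals, only the ts allele has switched, so ts is the middle locus and the order is vi – ts – co.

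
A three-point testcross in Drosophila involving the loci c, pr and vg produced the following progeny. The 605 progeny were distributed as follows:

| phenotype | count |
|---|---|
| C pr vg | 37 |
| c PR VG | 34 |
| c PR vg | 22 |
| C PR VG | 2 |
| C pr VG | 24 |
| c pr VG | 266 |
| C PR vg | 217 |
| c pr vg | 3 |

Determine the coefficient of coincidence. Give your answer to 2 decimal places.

The two most frequent reciprocal classes, C PR vg and c pr VG, are the parental types, so the F1 was C PR vg / c pr VG.
The two rarest classes, C PR VG and c pr vg, are the double crossovers. Comparing them with the parentals, only the vg allele has switched, so vg is the middle locus and the order is pr – vg – c.
pr–vg: (71 + 5)/605 = 0.1256; vg–c: (46 + 5)/605 = 0.0843.
Expected DCO frequency = 0.1256 × 0.0843 ≈ 0.01059; observed = 5/605 ≈ 0.00826.
Coefficient of coincidence = 0.00826/0.01059 ≈ 0.78.

0.78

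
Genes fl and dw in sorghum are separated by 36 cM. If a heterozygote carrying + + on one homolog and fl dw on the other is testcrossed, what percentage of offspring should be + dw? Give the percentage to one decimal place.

18.0%

A map distance of 36 cM corresponds to a recombination frequency of 0.360.
The F1 is + + / fl dw, so + dw is a recombinant gamete class with expected frequency r/2 = 0.360/2 = 0.1800.
That is 0.1800 = 18.0% of the progeny.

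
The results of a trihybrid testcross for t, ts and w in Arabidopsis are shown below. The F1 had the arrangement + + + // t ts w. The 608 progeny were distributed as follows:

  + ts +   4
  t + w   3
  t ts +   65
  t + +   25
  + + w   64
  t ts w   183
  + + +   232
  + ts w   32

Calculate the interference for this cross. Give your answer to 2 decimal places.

0.51

The two rarest classes, + ts + and t + w, are the double crossovers. Comparing them with the parentals, only the ts allele has switched, so ts is the middle locus and the order is t – ts – w.
t–ts: (57 + 7)/608 = 0.1053; ts–w: (129 + 7)/608 = 0.2237.
Expected DCO frequency = 0.1053 × 0.2237 ≈ 0.02356; observed = 7/608 ≈ 0.01151.
Coefficient of coincidence = 0.01151/0.02356 ≈ 0.49; interference = 1 − 0.49 = 0.51.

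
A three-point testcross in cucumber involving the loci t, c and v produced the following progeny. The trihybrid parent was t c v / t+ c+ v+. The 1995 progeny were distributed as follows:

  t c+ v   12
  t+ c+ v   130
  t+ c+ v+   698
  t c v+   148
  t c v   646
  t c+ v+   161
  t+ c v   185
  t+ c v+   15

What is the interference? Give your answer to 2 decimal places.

0.53

The two rarest classes, t c+ v and t+ c v+, are the double crossovers. Comparing them with the parentals, only the c allele has switched, so c is the middle locus and the order is v – c – t.
v–c: (278 + 27)/1995 = 0.1529; c–t: (346 + 27)/1995 = 0.1870.
Expected DCO frequency = 0.1529 × 0.1870 ≈ 0.02859; observed = 27/1995 ≈ 0.01353.
Coefficient of coincidence = 0.01353/0.02859 ≈ 0.47; interference = 1 − 0.47 = 0.53.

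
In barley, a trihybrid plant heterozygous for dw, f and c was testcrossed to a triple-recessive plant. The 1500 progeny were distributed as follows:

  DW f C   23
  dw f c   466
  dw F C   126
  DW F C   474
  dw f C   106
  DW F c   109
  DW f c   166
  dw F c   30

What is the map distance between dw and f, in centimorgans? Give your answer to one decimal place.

The two most frequent reciprocal classes, dw f c and DW F C, are the parental types, so the F1 was dw f c / DW F C.
The two rarest classes, dw F c and DW f C, are the double crossovers. Comparing them with the parentals, only the f allele has switched, so f is the middle locus and the order is dw – f – c.
Crossovers in the dw–f interval produce the single-crossover classes DW f c and dw F C (166 + 126 = 292) plus the double crossovers (53).
RF(dw–f) = (292 + 53) / 1500 = 345/1500 = 0.2300 → 23.0 centimorgans.

23.0 centimorgans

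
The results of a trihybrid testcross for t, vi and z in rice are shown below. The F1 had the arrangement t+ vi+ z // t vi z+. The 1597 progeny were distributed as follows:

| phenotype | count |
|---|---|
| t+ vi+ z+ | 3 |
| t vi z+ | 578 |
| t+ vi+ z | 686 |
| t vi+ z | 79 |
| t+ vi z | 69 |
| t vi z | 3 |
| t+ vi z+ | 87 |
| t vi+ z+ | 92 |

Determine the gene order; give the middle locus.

z

The two rarest classes, t+ vi+ z+ and t vi z, are the double crossovers. Comparing them with the parentals, only the z allele has switched, so z is the middle locus and the order is t – z – vi.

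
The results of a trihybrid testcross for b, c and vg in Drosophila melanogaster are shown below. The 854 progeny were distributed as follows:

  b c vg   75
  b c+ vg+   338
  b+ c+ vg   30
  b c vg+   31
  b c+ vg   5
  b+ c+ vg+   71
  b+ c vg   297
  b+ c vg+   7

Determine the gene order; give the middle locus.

The two most frequent reciprocal classes, b c+ vg+ and b+ c vg, are the parental types, so the F1 was b c+ vg+ / b+ c vg.
The two rarest classes, b c+ vg and b+ c vg+, are the double crossovers. Comparing them with the parentals, only the vg allele has switched, so vg is the middle locus and the order is b – vg – c.

vg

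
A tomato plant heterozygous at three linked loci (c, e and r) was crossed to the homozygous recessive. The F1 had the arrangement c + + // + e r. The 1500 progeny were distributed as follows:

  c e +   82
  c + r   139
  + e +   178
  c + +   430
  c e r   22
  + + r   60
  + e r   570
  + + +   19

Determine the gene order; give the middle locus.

The two rarest classes, + + + and c e r, are the double crossovers. Comparing them with the parentals, only the c allele has switched, so c is the middle locus and the order is r – c – e.

c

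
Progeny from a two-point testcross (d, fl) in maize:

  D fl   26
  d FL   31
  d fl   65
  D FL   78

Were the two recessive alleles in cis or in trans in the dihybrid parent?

The two most frequent classes are D FL (78) and d fl (65); these are the parental (non-recombinant) types.
So the F1 carried D FL on one chromosome and d fl on the other — the recessive alleles are on the same chromosome (cis / coupling).

cis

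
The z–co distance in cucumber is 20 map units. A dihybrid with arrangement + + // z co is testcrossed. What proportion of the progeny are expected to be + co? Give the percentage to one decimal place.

10.0%

A map distance of 20 map units corresponds to a recombination frequency of 0.200.
The F1 is + + / z co, so + co is a recombinant gamete class with expected frequency r/2 = 0.200/2 = 0.1000.
That is 0.1000 = 10.0% of the progeny.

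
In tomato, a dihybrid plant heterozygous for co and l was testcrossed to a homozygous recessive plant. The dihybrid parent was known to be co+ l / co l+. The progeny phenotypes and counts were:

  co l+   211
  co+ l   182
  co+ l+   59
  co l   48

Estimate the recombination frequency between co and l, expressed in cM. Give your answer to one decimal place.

The recombinant classes are co+ l+ and co l: 59 + 48 = 107.
Recombination frequency = 107/500 = 0.2140 ≈ 21.4%, i.e. 21.4 cM.

21.4 cM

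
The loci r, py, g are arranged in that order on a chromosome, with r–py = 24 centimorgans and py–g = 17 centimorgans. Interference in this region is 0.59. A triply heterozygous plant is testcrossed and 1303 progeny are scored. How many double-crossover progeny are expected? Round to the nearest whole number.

22

Map distances give recombination frequencies of 0.240 and 0.170 for the two intervals.
With interference 0.59 (so coincidence = 0.41), expected double-crossover frequency = 0.240 × 0.170 × 0.41 = 0.01673.
Expected number = 0.01673 × 1303 = 21.80 ≈ 22.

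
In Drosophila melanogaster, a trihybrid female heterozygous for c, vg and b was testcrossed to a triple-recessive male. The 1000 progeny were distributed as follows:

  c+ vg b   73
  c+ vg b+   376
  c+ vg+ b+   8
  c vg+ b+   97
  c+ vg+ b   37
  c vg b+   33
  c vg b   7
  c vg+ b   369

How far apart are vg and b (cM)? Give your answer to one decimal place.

18.5 cM

The two most frequent reciprocal classes, c vg+ b and c+ vg b+, are the parental types, so the F1 was c vg+ b / c+ vg b+.
The two rarest classes, c vg b and c+ vg+ b+, are the double crossovers. Comparing them with the parentals, only the vg allele has switched, so vg is the middle locus and the order is b – vg – c.
Crossovers in the b–vg interval produce the single-crossover classes c vg+ b+ and c+ vg b (97 + 73 = 170) plus the double crossovers (15).
RF(b–vg) = (170 + 15) / 1000 = 185/1000 = 0.1850 → 18.5 cM.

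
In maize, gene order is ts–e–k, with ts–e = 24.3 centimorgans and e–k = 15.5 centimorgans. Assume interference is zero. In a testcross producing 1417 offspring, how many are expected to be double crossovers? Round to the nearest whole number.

53

Map distances give recombination frequencies of 0.243 and 0.155 for the two intervals.
With no interference, expected double-crossover frequency = 0.243 × 0.155 = 0.03766.
Expected number = 0.03766 × 1417 = 53.37 ≈ 53.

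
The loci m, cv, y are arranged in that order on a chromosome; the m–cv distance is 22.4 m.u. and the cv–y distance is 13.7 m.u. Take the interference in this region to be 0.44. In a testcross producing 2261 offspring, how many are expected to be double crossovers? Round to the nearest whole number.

39

Map distances give recombination frequencies of 0.224 and 0.137 for the two intervals.
With interference 0.44 (so coincidence = 0.56), expected double-crossover frequency = 0.224 × 0.137 × 0.56 = 0.01719.
Expected number = 0.01719 × 2261 = 38.86 ≈ 39.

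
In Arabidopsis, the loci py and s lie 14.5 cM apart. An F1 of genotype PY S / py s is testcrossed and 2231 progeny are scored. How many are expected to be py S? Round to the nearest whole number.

A map distance of 14.5 cM corresponds to a recombination frequency of 0.145.
The F1 is PY S / py s, so py S is a recombinant gamete class with expected frequency r/2 = 0.145/2 = 0.0725.
Expected number = 0.0725 × 2231 = 161.75 ≈ 162.

162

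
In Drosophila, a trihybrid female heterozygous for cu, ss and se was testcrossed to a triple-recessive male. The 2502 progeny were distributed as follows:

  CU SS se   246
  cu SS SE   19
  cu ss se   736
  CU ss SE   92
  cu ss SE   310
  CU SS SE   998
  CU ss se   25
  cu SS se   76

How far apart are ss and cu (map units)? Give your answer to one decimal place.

The two most frequent reciprocal classes, cu ss se and CU SS SE, are the parental types, so the F1 was cu ss se / CU SS SE.
The two rarest classes, CU ss se and cu SS SE, are the double crossovers. Comparing them with the parentals, only the cu allele has switched, so cu is the middle locus and the order is ss – cu – se.
Crossovers in the ss–cu interval produce the single-crossover classes cu SS se and CU ss SE (76 + 92 = 168) plus the double crossovers (44).
RF(ss–cu) = (168 + 44) / 2502 = 212/2502 = 0.0847 → 8.5 map units.

8.5 map units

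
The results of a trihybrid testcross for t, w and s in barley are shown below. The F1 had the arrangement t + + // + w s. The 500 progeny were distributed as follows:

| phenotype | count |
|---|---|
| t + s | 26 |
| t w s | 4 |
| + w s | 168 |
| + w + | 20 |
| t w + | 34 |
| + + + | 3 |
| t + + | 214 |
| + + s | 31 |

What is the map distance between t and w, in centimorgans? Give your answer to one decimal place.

14.4 centimorgans

The two rarest classes, + + + and t w s, are the double crossovers. Comparing them with the parentals, only the t allele has switched, so t is the middle locus and the order is s – t – w.
Crossovers in the t–w interval produce the single-crossover classes t w + and + + s (34 + 31 = 65) plus the double crossovers (7).
RF(t–w) = (65 + 7) / 500 = 72/500 = 0.1440 → 14.4 centimorgans.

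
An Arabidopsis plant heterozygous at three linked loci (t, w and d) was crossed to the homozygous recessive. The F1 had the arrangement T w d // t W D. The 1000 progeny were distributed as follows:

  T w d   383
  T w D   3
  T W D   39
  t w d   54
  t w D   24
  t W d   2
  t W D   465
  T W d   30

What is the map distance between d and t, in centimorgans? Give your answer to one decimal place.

The two rarest classes, T w D and t W d, are the double crossovers. Comparing them with the parentals, only the d allele has switched, so d is the middle locus and the order is w – d – t.
Crossovers in the d–t interval produce the single-crossover classes t w d and T W D (54 + 39 = 93) plus the double crossovers (5).
RF(d–t) = (93 + 5) / 1000 = 98/1000 = 0.0980 → 9.8 centimorgans.

9.8 centimorgans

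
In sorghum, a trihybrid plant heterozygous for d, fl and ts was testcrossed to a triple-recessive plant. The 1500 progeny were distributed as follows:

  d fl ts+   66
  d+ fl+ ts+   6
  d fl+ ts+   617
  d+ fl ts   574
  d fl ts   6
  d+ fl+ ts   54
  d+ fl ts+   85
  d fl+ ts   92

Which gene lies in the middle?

The two most frequent reciprocal classes, d fl+ ts+ and d+ fl ts, are the parental types, so the F1 was d fl+ ts+ / d+ fl ts.
The two rarest classes, d+ fl+ ts+ and d fl ts, are the double crossovers. Comparing them with the parentals, only the d allele has switched, so d is the middle locus and the order is ts – d – fl.

d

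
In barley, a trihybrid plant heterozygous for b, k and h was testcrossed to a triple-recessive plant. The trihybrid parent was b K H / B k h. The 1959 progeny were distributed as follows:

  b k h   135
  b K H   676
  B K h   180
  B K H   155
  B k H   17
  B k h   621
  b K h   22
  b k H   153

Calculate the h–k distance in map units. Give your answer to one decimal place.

19.0 map units

The two rarest classes, b K h and B k H, are the double crossovers. Comparing them with the parentals, only the h allele has switched, so h is the middle locus and the order is b – h – k.
Crossovers in the h–k interval produce the single-crossover classes b k H and B K h (153 + 180 = 333) plus the double crossovers (39).
RF(h–k) = (333 + 39) / 1959 = 372/1959 = 0.1899 → 19.0 map units.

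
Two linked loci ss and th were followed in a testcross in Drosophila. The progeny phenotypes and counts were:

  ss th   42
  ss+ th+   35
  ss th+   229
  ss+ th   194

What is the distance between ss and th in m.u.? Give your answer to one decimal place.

The two most frequent classes, ss+ th (194) and ss th+ (229), are the parental types, so the F1 was ss+ th / ss th+.
The recombinant classes are ss+ th+ and ss th: 35 + 42 = 77.
Recombination frequency = 77/500 = 0.1540 ≈ 15.4%, i.e. 15.4 m.u.

15.4 m.u.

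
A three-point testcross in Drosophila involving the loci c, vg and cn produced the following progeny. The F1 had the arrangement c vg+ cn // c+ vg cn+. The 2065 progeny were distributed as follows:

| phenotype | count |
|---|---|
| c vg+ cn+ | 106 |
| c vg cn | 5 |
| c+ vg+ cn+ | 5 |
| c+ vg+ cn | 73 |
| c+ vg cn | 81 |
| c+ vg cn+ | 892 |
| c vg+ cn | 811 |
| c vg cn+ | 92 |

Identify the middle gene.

The two rarest classes, c vg cn and c+ vg+ cn+, are the double crossovers. Comparing them with the parentals, only the vg allele has switched, so vg is the middle locus and the order is c – vg – cn.

vg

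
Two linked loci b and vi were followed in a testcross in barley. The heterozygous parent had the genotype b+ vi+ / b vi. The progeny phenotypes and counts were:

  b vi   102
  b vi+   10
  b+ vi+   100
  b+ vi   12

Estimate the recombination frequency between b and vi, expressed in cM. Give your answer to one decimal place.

The recombinant classes are b+ vi and b vi+: 12 + 10 = 22.
Recombination frequency = 22/224 = 0.0982 ≈ 9.8%, i.e. 9.8 cM.

9.8 cM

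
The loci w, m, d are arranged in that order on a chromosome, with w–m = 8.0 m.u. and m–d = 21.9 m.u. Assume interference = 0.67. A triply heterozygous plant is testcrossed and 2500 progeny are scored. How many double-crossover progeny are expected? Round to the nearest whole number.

14

Map distances give recombination frequencies of 0.080 and 0.219 for the two intervals.
With interference 0.67 (so coincidence = 0.33), expected double-crossover frequency = 0.080 × 0.219 × 0.33 = 0.00578.
Expected number = 0.00578 × 2500 = 14.45 ≈ 14.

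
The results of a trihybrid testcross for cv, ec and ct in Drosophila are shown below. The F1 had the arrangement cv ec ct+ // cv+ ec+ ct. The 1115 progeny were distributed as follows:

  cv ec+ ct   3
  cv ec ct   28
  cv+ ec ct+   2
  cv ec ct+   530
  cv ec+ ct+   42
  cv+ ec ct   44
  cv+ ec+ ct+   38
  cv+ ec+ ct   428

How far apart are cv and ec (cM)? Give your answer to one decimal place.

8.2 cM

The two rarest classes, cv+ ec ct+ and cv ec+ ct, are the double crossovers. Comparing them with the parentals, only the cv allele has switched, so cv is the middle locus and the order is ct – cv – ec.
Crossovers in the cv–ec interval produce the single-crossover classes cv ec+ ct+ and cv+ ec ct (42 + 44 = 86) plus the double crossovers (5).
RF(cv–ec) = (86 + 5) / 1115 = 91/1115 = 0.0816 → 8.2 cM.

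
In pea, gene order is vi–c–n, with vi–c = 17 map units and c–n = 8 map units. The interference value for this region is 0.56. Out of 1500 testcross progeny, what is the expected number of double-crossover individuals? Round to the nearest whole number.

9

Map distances give recombination frequencies of 0.170 and 0.080 for the two intervals.
With interference 0.56 (so coincidence = 0.44), expected double-crossover frequency = 0.170 × 0.080 × 0.44 = 0.00598.
Expected number = 0.00598 × 1500 = 8.98 ≈ 9.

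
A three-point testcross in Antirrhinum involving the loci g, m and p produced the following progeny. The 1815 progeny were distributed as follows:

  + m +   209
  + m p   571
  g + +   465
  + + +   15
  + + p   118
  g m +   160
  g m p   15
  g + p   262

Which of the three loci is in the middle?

The two most frequent reciprocal classes, + m p and g + +, are the parental types, so the F1 was + m p / g + +.
The two rarest classes, g m p and + + +, are the double crossovers. Comparing them with the parentals, only the g allele has switched, so g is the middle locus and the order is m – g – p.

g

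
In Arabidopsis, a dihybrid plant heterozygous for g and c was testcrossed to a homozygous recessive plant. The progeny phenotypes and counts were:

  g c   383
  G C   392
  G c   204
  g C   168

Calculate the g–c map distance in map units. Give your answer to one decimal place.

The two most frequent classes, G C (392) and g c (383), are the parental types, so the F1 was G C / g c.
The recombinant classes are G c and g C: 204 + 168 = 372.
Recombination frequency = 372/1147 = 0.3243 ≈ 32.4%, i.e. 32.4 map units.

32.4 map units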